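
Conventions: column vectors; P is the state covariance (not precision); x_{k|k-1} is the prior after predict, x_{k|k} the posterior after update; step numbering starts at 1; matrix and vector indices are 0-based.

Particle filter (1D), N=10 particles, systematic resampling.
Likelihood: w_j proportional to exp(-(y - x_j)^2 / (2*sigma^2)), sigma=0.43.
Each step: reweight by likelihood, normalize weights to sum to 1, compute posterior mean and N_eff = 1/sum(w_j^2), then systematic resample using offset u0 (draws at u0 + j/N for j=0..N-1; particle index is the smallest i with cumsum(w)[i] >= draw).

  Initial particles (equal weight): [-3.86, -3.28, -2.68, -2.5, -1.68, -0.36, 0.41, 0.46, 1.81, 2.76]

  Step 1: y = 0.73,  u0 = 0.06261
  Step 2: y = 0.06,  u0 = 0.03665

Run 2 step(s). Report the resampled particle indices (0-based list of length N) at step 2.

step 1: w=[0.0000, 0.0000, 0.0000, 0.0000, 0.0000, 0.0242, 0.4561, 0.4940, 0.0257, 0.0000]  mean=0.4520  Neff=2.2060  idx=[6, 6, 6, 6, 6, 7, 7, 7, 7, 7]
step 2: w=[0.1051, 0.1051, 0.1051, 0.1051, 0.1051, 0.0949, 0.0949, 0.0949, 0.0949, 0.0949]  mean=0.4337  Neff=9.9744  idx=[0, 1, 2, 3, 4, 5, 6, 7, 8, 9]

resampled_idx = [0, 1, 2, 3, 4, 5, 6, 7, 8, 9]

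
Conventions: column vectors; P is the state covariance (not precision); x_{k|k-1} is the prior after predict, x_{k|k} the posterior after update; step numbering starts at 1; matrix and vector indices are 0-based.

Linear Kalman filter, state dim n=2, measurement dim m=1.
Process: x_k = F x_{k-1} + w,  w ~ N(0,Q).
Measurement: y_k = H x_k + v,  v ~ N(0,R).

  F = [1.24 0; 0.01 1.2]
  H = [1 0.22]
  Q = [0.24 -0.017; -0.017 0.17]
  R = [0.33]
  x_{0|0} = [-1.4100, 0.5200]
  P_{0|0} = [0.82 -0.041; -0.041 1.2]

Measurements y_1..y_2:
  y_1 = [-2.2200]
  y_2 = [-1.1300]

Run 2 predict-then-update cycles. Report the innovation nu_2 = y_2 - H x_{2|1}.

innov = [1.5011]

step 1: x^-=[-1.7484, 0.6099]  P^-=[1.5008 -0.0678; -0.0678 1.8971]  S=[1.8928]  K=[0.7850; 0.1847]  nu=[-0.6058]  x^+=[-2.2240, 0.4980]  P^+=[0.3343 -0.3422; -0.3422 1.8326]
step 2: x^-=[-2.7577, 0.5754]  P^-=[0.7541 -0.5221; -0.5221 2.8007]  S=[0.9899]  K=[0.6457; 0.0950]  nu=[1.5011]  x^+=[-1.7884, 0.7181]  P^+=[0.3413 -0.5828; -0.5828 2.7918]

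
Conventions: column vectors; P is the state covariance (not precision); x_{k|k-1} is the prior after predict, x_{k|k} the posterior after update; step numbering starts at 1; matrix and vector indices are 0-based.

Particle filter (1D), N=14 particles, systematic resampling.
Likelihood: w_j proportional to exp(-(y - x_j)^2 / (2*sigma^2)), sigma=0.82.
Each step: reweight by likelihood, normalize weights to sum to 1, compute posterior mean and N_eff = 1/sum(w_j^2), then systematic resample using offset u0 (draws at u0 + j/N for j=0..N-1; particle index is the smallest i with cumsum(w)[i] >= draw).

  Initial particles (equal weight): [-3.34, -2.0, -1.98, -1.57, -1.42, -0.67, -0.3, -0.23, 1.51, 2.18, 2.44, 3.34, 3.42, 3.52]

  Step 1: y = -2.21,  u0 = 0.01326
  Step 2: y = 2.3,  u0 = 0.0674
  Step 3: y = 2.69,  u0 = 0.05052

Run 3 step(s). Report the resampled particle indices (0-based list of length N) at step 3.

step 1: w=[0.0974, 0.2435, 0.2419, 0.1856, 0.1582, 0.0431, 0.0167, 0.0136, 0.0000, 0.0000, 0.0000, 0.0000, 0.0000, 0.0000]  mean=-1.8442  Neff=5.2889  idx=[0, 0, 1, 1, 1, 2, 2, 2, 3, 3, 3, 4, 4, 5]
step 2: w=[0.0000, 0.0000, 0.0007, 0.0007, 0.0007, 0.0008, 0.0008, 0.0008, 0.0095, 0.0095, 0.0095, 0.0221, 0.0221, 0.9228]  mean=-0.7347  Neff=1.1725  idx=[12, 13, 13, 13, 13, 13, 13, 13, 13, 13, 13, 13, 13, 13]
step 3: w=[0.0012, 0.0768, 0.0768, 0.0768, 0.0768, 0.0768, 0.0768, 0.0768, 0.0768, 0.0768, 0.0768, 0.0768, 0.0768, 0.0768]  mean=-0.6709  Neff=13.0308  idx=[1, 2, 3, 4, 5, 6, 7, 8, 9, 10, 10, 11, 12, 13]

resampled_idx = [1, 2, 3, 4, 5, 6, 7, 8, 9, 10, 10, 11, 12, 13]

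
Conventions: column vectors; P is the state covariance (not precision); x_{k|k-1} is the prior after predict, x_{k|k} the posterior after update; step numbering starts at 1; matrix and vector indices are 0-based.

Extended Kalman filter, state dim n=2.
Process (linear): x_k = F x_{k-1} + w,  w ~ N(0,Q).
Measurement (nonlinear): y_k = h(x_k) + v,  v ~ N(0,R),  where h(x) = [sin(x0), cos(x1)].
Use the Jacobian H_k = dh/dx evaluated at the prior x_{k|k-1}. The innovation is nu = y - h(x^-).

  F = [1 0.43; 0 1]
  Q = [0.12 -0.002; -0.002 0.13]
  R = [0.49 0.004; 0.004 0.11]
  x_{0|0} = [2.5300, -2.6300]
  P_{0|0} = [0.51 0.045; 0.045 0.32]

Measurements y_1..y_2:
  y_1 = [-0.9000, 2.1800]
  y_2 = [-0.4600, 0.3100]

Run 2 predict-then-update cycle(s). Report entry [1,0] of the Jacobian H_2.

H_jac[1,0] = 0.0000

step 1: x^-=[1.3991, -2.6300]  P^-=[0.7279 0.1806; 0.1806 0.4500]  H_jac=[0.1709 0.0000; 0.0000 0.4896]  S=[0.5112 0.0191; 0.0191 0.2179]  K=[0.2288 0.3858; 0.0226 1.0093]  nu=[-1.8853, 3.0520]  x^+=[2.1451, 0.4076]  P^+=[0.6653 0.0885; 0.0885 0.2270]
step 2: x^-=[2.3203, 0.4076]  P^-=[0.9034 0.1841; 0.1841 0.3570]  H_jac=[-0.6813 0.0000; 0.0000 -0.3964]  S=[0.9093 0.0537; 0.0537 0.1661]  K=[-0.6636 -0.2248; -0.0893 -0.8230]  nu=[-1.1920, -0.6081]  x^+=[3.2480, 1.0145]  P^+=[0.4786 0.0691; 0.0691 0.2293]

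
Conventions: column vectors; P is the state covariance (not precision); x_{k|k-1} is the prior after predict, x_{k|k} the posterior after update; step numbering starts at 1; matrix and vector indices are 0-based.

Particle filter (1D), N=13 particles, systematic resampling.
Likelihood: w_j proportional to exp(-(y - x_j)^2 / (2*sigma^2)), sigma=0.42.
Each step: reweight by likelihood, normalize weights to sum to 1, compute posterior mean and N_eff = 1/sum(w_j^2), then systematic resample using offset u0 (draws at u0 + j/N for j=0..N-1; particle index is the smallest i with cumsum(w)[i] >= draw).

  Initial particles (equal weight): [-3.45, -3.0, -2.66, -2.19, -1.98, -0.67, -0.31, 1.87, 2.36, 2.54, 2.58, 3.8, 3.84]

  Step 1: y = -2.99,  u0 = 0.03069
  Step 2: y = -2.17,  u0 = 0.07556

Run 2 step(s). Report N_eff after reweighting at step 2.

step 1: w=[0.2194, 0.3996, 0.2936, 0.0652, 0.0222, 0.0000, 0.0000, 0.0000, 0.0000, 0.0000, 0.0000, 0.0000, 0.0000]  mean=-2.9235  Neff=3.3468  idx=[0, 0, 0, 1, 1, 1, 1, 1, 2, 2, 2, 2, 3]
step 2: w=[0.0026, 0.0026, 0.0026, 0.0377, 0.0377, 0.0377, 0.0377, 0.0377, 0.1346, 0.1346, 0.1346, 0.1346, 0.2655]  mean=-2.6054  Neff=6.6645  idx=[4, 6, 8, 8, 9, 9, 10, 11, 11, 12, 12, 12, 12]

N_eff = 6.6645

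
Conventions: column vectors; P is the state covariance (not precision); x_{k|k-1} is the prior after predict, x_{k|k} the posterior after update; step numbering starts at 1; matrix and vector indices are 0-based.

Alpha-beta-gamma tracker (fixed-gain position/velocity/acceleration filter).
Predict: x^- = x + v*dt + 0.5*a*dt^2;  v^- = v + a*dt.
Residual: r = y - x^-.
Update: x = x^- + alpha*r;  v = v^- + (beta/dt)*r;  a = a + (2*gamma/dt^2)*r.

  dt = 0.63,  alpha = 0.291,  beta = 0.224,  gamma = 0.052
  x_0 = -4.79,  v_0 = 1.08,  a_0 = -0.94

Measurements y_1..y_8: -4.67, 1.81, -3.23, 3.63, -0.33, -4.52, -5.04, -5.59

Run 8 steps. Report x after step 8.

step 1: x_pred=-4.2961  r=-0.3739  x^+=-4.4049  v^+=0.3549  a^+=-1.0380
step 2: x_pred=-4.3873  r=6.1973  x^+=-2.5839  v^+=1.9045  a^+=0.5859
step 3: x_pred=-1.2678  r=-1.9622  x^+=-1.8388  v^+=1.5759  a^+=0.0718
step 4: x_pred=-0.8317  r=4.4617  x^+=0.4666  v^+=3.2076  a^+=1.2409
step 5: x_pred=2.7336  r=-3.0636  x^+=1.8421  v^+=2.9000  a^+=0.4381
step 6: x_pred=3.7561  r=-8.2761  x^+=1.3477  v^+=0.2334  a^+=-1.7305
step 7: x_pred=1.1514  r=-6.1914  x^+=-0.6503  v^+=-3.0581  a^+=-3.3528
step 8: x_pred=-3.2423  r=-2.3477  x^+=-3.9255  v^+=-6.0051  a^+=-3.9680

x_post = -3.9255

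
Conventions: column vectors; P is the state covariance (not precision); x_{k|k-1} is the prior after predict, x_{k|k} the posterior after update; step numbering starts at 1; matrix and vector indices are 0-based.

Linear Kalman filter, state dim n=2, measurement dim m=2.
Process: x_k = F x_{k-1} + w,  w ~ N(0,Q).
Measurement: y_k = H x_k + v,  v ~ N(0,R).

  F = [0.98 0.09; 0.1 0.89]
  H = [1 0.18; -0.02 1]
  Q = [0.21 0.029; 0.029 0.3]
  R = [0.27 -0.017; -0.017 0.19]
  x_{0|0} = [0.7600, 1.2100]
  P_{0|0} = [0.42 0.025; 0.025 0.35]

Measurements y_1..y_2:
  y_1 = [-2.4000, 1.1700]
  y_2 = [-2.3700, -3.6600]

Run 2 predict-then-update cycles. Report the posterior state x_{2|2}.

step 1: x^-=[0.8537, 1.1529]  P^-=[0.6206 0.1202; 0.1202 0.5859]  S=[0.9529 0.1958; 0.1958 0.7713]  K=[0.6808 -0.0331; 0.0859 0.7347]  nu=[-3.4612, 0.0342]  x^+=[-1.5039, 0.8808]  P^+=[0.1869 -0.0141; -0.0141 0.1378]
step 2: x^-=[-1.3945, 0.6336]  P^-=[0.3881 0.0459; 0.0459 0.4085]  S=[0.6879 0.0945; 0.0945 0.5969]  K=[0.5801 -0.0279; 0.0816 0.6700]  nu=[-1.0895, -4.3215]  x^+=[-1.9058, -2.3508]  P^+=[0.1593 -0.0120; -0.0120 0.1257]

x_post = [-1.9058, -2.3508]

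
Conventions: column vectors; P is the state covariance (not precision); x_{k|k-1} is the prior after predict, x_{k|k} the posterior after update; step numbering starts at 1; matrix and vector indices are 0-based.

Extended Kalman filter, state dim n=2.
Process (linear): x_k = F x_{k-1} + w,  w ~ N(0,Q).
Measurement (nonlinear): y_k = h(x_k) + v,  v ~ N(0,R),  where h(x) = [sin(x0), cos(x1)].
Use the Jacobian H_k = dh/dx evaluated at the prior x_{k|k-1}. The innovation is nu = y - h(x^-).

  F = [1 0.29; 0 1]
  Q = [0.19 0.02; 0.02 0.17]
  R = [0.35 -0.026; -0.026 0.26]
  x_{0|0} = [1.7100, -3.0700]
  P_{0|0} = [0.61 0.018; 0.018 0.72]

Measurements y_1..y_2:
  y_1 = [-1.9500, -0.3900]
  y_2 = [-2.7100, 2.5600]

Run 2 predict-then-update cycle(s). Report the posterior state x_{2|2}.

x_post = [-1.7502, -6.1161]

step 1: x^-=[0.8197, -3.0700]  P^-=[0.8710 0.2468; 0.2468 0.8900]  H_jac=[0.6824 0.0000; 0.0000 0.0715]  S=[0.7556 -0.0140; -0.0140 0.2646]  K=[0.7886 0.1083; 0.2276 0.2526]  nu=[-2.6809, 0.6074]  x^+=[-1.2287, -3.5266]  P^+=[0.4003 0.1071; 0.1071 0.8356]
step 2: x^-=[-2.2514, -3.5266]  P^-=[0.7227 0.3694; 0.3694 1.0056]  H_jac=[-0.6293 0.0000; 0.0000 -0.3756]  S=[0.6362 0.0613; 0.0613 0.4018]  K=[-0.6918 -0.2397; -0.2789 -0.8973]  nu=[-1.9328, 3.4868]  x^+=[-1.7502, -6.1161]  P^+=[0.3748 0.1181; 0.1181 0.6019]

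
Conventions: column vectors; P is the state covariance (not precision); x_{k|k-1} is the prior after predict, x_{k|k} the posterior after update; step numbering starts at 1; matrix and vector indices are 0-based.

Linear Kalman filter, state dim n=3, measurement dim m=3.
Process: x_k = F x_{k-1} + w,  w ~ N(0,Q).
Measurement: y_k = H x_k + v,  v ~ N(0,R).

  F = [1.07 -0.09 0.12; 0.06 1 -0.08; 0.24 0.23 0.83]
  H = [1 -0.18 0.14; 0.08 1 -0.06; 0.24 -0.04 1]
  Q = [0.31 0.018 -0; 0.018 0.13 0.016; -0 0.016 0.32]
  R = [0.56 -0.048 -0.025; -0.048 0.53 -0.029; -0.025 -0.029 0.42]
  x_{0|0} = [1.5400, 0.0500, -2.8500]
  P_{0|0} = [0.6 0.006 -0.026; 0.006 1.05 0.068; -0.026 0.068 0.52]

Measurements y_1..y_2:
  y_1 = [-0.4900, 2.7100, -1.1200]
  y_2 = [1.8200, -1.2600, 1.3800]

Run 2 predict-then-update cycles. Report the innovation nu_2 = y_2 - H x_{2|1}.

step 1: x^-=[1.3013, 0.3704, -1.9844]  P^-=[1.0036 -0.0259 0.1584; -0.0259 1.1756 0.2875; 0.1584 0.2875 0.7846]  S=[1.6563 -0.1758 0.4467; -0.1758 1.6747 0.1887; 0.4467 0.1887 1.3178]  K=[0.6075 0.0809 0.0863; -0.0771 0.6702 0.1080; -0.0262 0.0793 0.6130]  nu=[-1.4468, 2.1164, 0.5669]  x^+=[0.6425, 1.9615, -1.4311]  P^+=[0.3395 -0.0198 -0.0636; -0.0198 0.3602 0.0470; -0.0636 0.0470 0.2730]
step 2: x^-=[0.3392, 2.1146, -0.5824]  P^-=[0.6920 -0.0053 0.0420; -0.0053 0.4839 0.1168; 0.0420 0.1168 0.5371]  S=[1.2860 -0.0739 0.2419; -0.0739 1.0049 0.0513; 0.2419 0.0513 1.0086]  K=[0.5342 0.0828 0.0742; -0.0480 0.4663 0.0831; -0.0236 0.0582 0.5405]  nu=[1.9430, -3.4366, 1.9656]  x^+=[1.2384, 0.5822, 0.2343]  P^+=[0.2993 -0.0113 -0.0569; -0.0113 0.2501 0.0353; -0.0569 0.0353 0.2410]

innov = [1.9430, -3.4366, 1.9656]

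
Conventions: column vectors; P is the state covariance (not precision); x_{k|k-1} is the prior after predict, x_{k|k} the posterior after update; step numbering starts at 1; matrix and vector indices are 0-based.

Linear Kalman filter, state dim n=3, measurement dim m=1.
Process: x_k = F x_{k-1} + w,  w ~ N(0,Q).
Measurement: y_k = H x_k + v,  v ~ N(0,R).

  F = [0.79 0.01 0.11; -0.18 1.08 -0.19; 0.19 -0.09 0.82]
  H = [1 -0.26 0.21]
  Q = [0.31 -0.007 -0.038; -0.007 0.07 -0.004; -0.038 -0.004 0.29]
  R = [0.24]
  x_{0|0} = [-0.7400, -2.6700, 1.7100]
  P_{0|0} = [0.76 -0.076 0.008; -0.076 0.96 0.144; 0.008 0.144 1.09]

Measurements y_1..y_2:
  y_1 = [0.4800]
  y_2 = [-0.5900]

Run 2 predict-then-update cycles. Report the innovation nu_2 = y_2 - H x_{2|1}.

innov = [-1.4396]

step 1: x^-=[-0.4232, -3.0753, 1.5019]  P^-=[0.7981 -0.1767 0.1839; -0.1767 1.2247 -0.1814; 0.1839 -0.1814 1.0420]  S=[1.3558]  K=[0.6510; -0.3933; 0.3318]  nu=[-0.2118]  x^+=[-0.5611, -2.9920, 1.4316]  P^+=[0.2235 0.1704 -0.1090; 0.1704 1.0150 -0.0045; -0.1090 -0.0045 0.8927]
step 2: x^-=[-0.3157, -3.4024, 1.3366]  P^-=[0.4441 0.1166 -0.0095; 0.1166 1.2215 -0.1957; -0.0095 -0.1957 0.8674]  S=[0.7616]  K=[0.5406; -0.3178; 0.2935]  nu=[-1.4396]  x^+=[-1.0940, -2.9449, 0.9142]  P^+=[0.2215 0.2475 -0.1304; 0.2475 1.1446 -0.1246; -0.1304 -0.1246 0.8018]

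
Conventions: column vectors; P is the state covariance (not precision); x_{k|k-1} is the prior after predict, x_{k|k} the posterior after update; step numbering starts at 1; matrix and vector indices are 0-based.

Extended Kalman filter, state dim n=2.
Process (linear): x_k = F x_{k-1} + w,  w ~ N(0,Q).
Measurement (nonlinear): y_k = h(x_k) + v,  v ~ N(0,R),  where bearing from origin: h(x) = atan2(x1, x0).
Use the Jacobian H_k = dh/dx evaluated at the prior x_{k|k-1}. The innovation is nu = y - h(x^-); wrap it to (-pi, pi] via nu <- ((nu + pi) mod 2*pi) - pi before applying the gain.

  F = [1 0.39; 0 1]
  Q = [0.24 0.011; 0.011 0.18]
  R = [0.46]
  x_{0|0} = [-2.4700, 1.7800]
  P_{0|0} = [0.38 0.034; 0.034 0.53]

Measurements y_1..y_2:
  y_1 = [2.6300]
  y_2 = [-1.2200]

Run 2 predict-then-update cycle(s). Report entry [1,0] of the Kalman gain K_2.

K[1,0] = -0.4818

step 1: x^-=[-1.7758, 1.7800]  P^-=[0.7271 0.2517; 0.2517 0.7100]  H_jac=[-0.2816 -0.2809]  S=[0.6135]  K=[-0.4490; -0.4406]  nu=[0.2750]  x^+=[-1.8993, 1.6588]  P^+=[0.6035 0.1303; 0.1303 0.5909]
step 2: x^-=[-1.2523, 1.6588]  P^-=[1.0350 0.3718; 0.3718 0.7709]  H_jac=[-0.3840 -0.2899]  S=[0.7602]  K=[-0.6646; -0.4818]  nu=[2.8457]  x^+=[-3.1436, 0.2878]  P^+=[0.6992 0.1284; 0.1284 0.5945]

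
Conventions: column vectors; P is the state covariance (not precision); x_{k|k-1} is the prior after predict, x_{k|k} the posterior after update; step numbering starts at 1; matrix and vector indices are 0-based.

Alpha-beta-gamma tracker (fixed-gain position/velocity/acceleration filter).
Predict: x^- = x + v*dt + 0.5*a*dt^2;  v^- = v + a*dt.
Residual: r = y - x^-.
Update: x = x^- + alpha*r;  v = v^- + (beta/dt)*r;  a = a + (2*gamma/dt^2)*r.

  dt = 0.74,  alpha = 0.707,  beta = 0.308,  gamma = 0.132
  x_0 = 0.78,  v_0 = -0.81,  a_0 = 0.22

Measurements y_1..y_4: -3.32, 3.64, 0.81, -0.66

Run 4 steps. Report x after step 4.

x_post = 0.2876

step 1: x_pred=0.2408  r=-3.5608  x^+=-2.2767  v^+=-2.1293  a^+=-1.4967
step 2: x_pred=-4.2621  r=7.9021  x^+=1.3247  v^+=0.0522  a^+=2.3130
step 3: x_pred=1.9966  r=-1.1866  x^+=1.1577  v^+=1.2699  a^+=1.7409
step 4: x_pred=2.5740  r=-3.2340  x^+=0.2876  v^+=1.2121  a^+=0.1818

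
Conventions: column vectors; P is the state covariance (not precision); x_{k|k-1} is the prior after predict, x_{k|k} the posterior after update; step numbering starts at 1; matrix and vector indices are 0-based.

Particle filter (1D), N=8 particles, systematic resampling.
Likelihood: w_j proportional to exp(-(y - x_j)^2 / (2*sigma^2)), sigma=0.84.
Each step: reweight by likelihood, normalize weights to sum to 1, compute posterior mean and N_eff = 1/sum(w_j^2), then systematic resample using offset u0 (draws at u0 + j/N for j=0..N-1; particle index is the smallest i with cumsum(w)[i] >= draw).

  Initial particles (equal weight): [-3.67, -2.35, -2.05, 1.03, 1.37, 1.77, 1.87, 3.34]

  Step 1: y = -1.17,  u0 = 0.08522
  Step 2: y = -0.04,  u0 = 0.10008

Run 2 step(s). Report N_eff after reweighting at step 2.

N_eff = 2.5907

step 1: w=[0.0118, 0.3696, 0.5726, 0.0321, 0.0103, 0.0022, 0.0014, 0.0000]  mean=-2.0322  Neff=2.1469  idx=[1, 1, 1, 2, 2, 2, 2, 3]
step 2: w=[0.0308, 0.0308, 0.0308, 0.0771, 0.0771, 0.0771, 0.0771, 0.5995]  mean=-0.2312  Neff=2.5907  idx=[3, 4, 6, 7, 7, 7, 7, 7]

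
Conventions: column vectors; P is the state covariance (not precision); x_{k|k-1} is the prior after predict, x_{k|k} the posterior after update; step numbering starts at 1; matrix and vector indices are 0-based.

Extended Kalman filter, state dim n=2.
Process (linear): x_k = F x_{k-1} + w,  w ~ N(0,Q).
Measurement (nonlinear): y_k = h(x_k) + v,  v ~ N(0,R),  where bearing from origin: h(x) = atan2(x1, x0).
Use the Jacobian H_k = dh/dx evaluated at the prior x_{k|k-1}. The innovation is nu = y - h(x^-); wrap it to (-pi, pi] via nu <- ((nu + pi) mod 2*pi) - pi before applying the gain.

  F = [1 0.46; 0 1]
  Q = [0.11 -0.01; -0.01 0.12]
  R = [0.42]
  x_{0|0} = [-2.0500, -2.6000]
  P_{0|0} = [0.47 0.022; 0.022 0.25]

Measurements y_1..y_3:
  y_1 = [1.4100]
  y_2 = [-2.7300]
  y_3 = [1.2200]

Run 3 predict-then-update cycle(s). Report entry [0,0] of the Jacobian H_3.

step 1: x^-=[-3.2460, -2.6000]  P^-=[0.6531 0.1270; 0.1270 0.3700]  H_jac=[0.1503 -0.1877]  S=[0.4406]  K=[0.1687; -0.1143]  nu=[-2.4069]  x^+=[-3.6521, -2.3250]  P^+=[0.6406 0.1355; 0.1355 0.3642]
step 2: x^-=[-4.7216, -2.3250]  P^-=[0.9523 0.2930; 0.2930 0.4842]  H_jac=[0.0839 -0.1705]  S=[0.4324]  K=[0.0693; -0.1340]  nu=[-0.0460]  x^+=[-4.7248, -2.3188]  P^+=[0.9502 0.2971; 0.2971 0.4765]
step 3: x^-=[-5.7915, -2.3188]  P^-=[1.4344 0.5062; 0.5062 0.5965]  H_jac=[0.0596 -0.1488]  S=[0.4293]  K=[0.0236; -0.1365]  nu=[-2.3024]  x^+=[-5.8458, -2.0045]  P^+=[1.4341 0.5076; 0.5076 0.5885]

H_jac[0,0] = 0.0596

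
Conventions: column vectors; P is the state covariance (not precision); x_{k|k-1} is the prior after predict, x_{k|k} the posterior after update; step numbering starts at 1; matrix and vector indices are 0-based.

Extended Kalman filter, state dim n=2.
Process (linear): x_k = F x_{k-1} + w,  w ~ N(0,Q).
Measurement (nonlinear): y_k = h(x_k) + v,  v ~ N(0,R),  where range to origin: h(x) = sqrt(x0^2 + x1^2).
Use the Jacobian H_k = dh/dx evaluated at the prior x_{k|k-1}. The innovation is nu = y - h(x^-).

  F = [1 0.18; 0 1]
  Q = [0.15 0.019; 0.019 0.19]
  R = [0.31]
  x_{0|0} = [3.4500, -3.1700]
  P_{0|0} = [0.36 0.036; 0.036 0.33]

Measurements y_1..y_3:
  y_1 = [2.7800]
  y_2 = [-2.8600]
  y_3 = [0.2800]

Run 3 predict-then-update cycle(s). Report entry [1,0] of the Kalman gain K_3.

step 1: x^-=[2.8794, -3.1700]  P^-=[0.5337 0.1144; 0.1144 0.5200]  H_jac=[0.6724 -0.7402]  S=[0.7223]  K=[0.3795; -0.4264]  nu=[-1.5025]  x^+=[2.3092, -2.5293]  P^+=[0.4296 0.2313; 0.2313 0.3887]
step 2: x^-=[1.8539, -2.5293]  P^-=[0.6755 0.3203; 0.3203 0.5787]  H_jac=[0.5912 -0.8065]  S=[0.6171]  K=[0.2285; -0.4495]  nu=[-5.9960]  x^+=[0.4837, 0.1660]  P^+=[0.6432 0.3836; 0.3836 0.4540]
step 3: x^-=[0.5136, 0.1660]  P^-=[0.9461 0.4844; 0.4844 0.6440]  H_jac=[0.9515 0.3075]  S=[1.5110]  K=[0.6944; 0.4361]  nu=[-0.2597]  x^+=[0.3332, 0.0527]  P^+=[0.2176 0.0268; 0.0268 0.3566]

K[1,0] = 0.4361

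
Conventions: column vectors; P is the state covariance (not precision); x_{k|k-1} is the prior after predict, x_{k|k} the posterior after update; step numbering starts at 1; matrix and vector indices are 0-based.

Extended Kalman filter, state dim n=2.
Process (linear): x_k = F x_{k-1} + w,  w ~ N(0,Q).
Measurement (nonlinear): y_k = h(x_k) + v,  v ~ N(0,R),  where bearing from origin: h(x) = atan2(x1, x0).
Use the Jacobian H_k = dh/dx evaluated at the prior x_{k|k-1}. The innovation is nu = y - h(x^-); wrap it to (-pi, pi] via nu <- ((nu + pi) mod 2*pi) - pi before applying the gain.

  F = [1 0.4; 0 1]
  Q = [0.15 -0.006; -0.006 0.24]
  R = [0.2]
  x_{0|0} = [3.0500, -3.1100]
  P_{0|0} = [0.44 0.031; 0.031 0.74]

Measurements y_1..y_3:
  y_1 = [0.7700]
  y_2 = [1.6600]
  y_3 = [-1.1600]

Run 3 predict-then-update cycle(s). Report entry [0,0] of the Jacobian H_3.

step 1: x^-=[1.8060, -3.1100]  P^-=[0.7332 0.3210; 0.3210 0.9800]  H_jac=[0.2405 0.1396]  S=[0.2831]  K=[0.7812; 0.7561]  nu=[1.8147]  x^+=[3.2236, -1.7379]  P^+=[0.5605 0.1538; 0.1538 0.8182]
step 2: x^-=[2.5285, -1.7379]  P^-=[0.9644 0.4751; 0.4751 1.0582]  H_jac=[0.1846 0.2686]  S=[0.3563]  K=[0.8578; 1.0438]  nu=[2.2622]  x^+=[4.4689, 0.6234]  P^+=[0.7022 0.1560; 0.1560 0.6699]
step 3: x^-=[4.7182, 0.6234]  P^-=[1.0842 0.4180; 0.4180 0.9099]  H_jac=[-0.0275 0.2083]  S=[0.2355]  K=[0.2430; 0.7560]  nu=[-1.2914]  x^+=[4.4044, -0.3529]  P^+=[1.0703 0.3747; 0.3747 0.7753]

H_jac[0,0] = -0.0275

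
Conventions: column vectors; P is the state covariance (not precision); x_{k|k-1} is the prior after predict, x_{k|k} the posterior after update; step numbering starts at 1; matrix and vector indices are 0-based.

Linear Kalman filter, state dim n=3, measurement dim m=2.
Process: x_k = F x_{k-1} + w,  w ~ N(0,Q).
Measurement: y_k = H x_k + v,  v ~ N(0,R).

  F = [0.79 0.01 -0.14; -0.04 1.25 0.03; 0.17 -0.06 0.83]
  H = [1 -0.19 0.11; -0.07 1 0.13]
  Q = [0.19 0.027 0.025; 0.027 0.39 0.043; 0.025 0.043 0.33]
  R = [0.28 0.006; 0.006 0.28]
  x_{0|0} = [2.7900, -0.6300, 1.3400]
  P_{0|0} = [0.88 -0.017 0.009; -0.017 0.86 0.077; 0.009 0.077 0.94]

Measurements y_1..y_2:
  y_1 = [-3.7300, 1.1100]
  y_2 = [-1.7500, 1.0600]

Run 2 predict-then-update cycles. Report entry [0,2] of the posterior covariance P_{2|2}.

step 1: x^-=[2.0102, -0.8589, 1.6243]  P^-=[0.7552 -0.0240 0.0412; -0.0240 1.7435 0.0718; 0.0412 0.0718 1.0013]  S=[1.1255 -0.3769; -0.3769 2.0653]  K=[0.7110 0.0951; -0.0257 0.8448; 0.1647 0.1264]  nu=[-6.0821, 1.8985]  x^+=[-2.1334, 0.9011, 0.8627]  P^+=[0.2186 0.0560 -0.0757; 0.0560 0.2524 -0.0929; -0.0757 -0.0929 0.9535]
step 2: x^-=[-1.7972, 1.2376, 0.2993]  P^-=[0.3630 0.0886 -0.1085; 0.0886 0.7732 -0.0357; -0.1085 -0.0357 0.9808]  S=[0.6268 -0.0789; -0.0789 1.0518]  K=[0.5443 0.0874; -0.0082 0.7242; 0.0219 0.0962]  nu=[0.2494, -0.3423]  x^+=[-1.6914, 0.9877, 0.2718]  P^+=[0.1768 0.0558 -0.1206; 0.0558 0.2206 -0.1076; -0.1206 -0.1076 0.9711]

P_post[0,2] = -0.1206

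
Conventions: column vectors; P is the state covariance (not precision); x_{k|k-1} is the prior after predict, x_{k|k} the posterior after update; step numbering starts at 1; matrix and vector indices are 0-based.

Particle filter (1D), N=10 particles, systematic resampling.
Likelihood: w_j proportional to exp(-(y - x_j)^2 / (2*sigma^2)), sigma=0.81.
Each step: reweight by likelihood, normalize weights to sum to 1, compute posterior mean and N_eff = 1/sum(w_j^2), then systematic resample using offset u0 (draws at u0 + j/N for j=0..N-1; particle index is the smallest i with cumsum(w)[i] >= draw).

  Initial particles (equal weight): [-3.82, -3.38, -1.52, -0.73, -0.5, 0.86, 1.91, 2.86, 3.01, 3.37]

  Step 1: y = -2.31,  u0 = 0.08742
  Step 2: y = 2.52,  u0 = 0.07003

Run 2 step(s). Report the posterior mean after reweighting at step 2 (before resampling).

step 1: w=[0.1216, 0.2887, 0.4294, 0.1031, 0.0569, 0.0003, 0.0000, 0.0000, 0.0000, 0.0000]  mean=-2.1964  Neff=3.3739  idx=[0, 1, 1, 1, 2, 2, 2, 2, 3, 4]
step 2: w=[0.0000, 0.0000, 0.0000, 0.0000, 0.0031, 0.0031, 0.0031, 0.0031, 0.2469, 0.7409]  mean=-0.5693  Neff=1.6397  idx=[8, 8, 9, 9, 9, 9, 9, 9, 9, 9]

post_mean = -0.5693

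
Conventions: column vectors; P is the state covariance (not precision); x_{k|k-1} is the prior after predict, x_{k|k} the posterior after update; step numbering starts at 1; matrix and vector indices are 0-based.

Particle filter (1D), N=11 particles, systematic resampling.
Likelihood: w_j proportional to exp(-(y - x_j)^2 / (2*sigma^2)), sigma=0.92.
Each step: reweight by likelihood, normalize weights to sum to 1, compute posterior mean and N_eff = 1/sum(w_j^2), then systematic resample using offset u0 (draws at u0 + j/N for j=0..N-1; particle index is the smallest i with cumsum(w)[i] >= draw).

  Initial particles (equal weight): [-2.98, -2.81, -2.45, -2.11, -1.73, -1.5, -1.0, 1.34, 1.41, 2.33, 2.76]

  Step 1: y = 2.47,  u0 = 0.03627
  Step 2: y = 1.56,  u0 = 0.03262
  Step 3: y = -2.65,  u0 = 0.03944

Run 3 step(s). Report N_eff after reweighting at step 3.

step 1: w=[0.0000, 0.0000, 0.0000, 0.0000, 0.0000, 0.0000, 0.0003, 0.1607, 0.1760, 0.3378, 0.3252]  mean=2.1477  Neff=3.6147  idx=[7, 7, 8, 8, 9, 9, 9, 9, 10, 10, 10]
step 2: w=[0.1212, 0.1212, 0.1231, 0.1231, 0.0879, 0.0879, 0.0879, 0.0879, 0.0533, 0.0533, 0.0533]  mean=1.9322  Neff=10.0905  idx=[0, 1, 1, 2, 3, 3, 5, 6, 7, 8, 9]
step 3: w=[0.1935, 0.1935, 0.1935, 0.1387, 0.1387, 0.1387, 0.0010, 0.0010, 0.0010, 0.0001, 0.0001]  mean=1.3724  Neff=5.8786  idx=[0, 0, 1, 1, 2, 2, 3, 3, 4, 4, 5]

N_eff = 5.8786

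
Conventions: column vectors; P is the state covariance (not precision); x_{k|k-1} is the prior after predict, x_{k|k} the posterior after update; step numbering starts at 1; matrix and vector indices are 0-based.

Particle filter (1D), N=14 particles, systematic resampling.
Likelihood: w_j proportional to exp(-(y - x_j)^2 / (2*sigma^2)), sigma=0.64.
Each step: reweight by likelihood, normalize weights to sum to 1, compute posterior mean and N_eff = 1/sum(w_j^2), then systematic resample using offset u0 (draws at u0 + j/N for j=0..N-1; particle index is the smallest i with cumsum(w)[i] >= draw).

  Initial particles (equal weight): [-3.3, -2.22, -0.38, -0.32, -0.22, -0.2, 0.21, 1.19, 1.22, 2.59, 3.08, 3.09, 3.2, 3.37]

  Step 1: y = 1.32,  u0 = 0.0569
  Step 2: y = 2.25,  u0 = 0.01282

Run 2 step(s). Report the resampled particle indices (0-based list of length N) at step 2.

step 1: w=[0.0000, 0.0000, 0.0114, 0.0146, 0.0215, 0.0231, 0.0863, 0.3804, 0.3836, 0.0542, 0.0089, 0.0085, 0.0052, 0.0023]  mean=1.1388  Neff=3.2915  idx=[5, 6, 7, 7, 7, 7, 7, 8, 8, 8, 8, 8, 8, 11]
step 2: w=[0.0002, 0.0019, 0.0759, 0.0759, 0.0759, 0.0759, 0.0759, 0.0820, 0.0820, 0.0820, 0.0820, 0.0820, 0.0820, 0.1265]  mean=1.4430  Neff=11.7453  idx=[2, 3, 4, 4, 5, 6, 7, 8, 9, 10, 11, 12, 12, 13]

resampled_idx = [2, 3, 4, 4, 5, 6, 7, 8, 9, 10, 11, 12, 12, 13]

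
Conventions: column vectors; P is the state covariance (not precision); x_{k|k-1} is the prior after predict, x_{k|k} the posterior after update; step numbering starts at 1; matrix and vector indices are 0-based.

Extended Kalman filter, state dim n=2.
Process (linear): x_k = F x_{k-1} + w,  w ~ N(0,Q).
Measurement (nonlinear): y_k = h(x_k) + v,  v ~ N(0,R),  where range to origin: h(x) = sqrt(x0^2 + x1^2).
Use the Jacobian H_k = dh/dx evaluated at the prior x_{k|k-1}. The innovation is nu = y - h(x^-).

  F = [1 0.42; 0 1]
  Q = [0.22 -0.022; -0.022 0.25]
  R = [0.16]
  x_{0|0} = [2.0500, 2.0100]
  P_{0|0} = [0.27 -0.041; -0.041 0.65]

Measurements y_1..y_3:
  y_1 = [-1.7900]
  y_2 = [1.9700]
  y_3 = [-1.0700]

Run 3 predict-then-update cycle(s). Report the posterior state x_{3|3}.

x_post = [0.0960, 0.0539]

step 1: x^-=[2.8942, 2.0100]  P^-=[0.5702 0.2100; 0.2100 0.9000]  H_jac=[0.8214 0.5704]  S=[1.0343]  K=[0.5686; 0.6631]  nu=[-5.3137]  x^+=[-0.1274, -1.5136]  P^+=[0.2358 -0.1800; -0.1800 0.4452]
step 2: x^-=[-0.7631, -1.5136]  P^-=[0.3831 -0.0150; -0.0150 0.6952]  H_jac=[-0.4502 -0.8929]  S=[0.7799]  K=[-0.2039; -0.7873]  nu=[0.2749]  x^+=[-0.8191, -1.7301]  P^+=[0.3507 -0.1402; -0.1402 0.2118]
step 3: x^-=[-1.5458, -1.7301]  P^-=[0.4902 -0.0733; -0.0733 0.4618]  H_jac=[-0.6663 -0.7457]  S=[0.5616]  K=[-0.4843; -0.5262]  nu=[-3.3900]  x^+=[0.0960, 0.0539]  P^+=[0.3585 -0.2164; -0.2164 0.3063]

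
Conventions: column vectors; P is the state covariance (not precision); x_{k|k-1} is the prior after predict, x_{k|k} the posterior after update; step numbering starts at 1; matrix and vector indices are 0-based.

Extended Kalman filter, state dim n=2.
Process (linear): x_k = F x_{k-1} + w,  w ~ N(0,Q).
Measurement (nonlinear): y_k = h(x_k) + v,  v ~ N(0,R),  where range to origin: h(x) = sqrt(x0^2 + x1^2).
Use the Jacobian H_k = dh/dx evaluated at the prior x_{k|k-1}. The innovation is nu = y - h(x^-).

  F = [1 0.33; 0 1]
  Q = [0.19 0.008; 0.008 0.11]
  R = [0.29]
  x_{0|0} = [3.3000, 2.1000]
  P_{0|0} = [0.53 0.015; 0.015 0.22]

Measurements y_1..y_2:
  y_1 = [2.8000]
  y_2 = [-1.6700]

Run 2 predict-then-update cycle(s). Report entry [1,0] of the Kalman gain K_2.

K[1,0] = 0.2704

step 1: x^-=[3.9930, 2.1000]  P^-=[0.7539 0.0956; 0.0956 0.3300]  H_jac=[0.8851 0.4655]  S=[1.0308]  K=[0.6905; 0.2311]  nu=[-1.7115]  x^+=[2.8113, 1.7045]  P^+=[0.2625 -0.0689; -0.0689 0.2749]
step 2: x^-=[3.3737, 1.7045]  P^-=[0.4369 0.0299; 0.0299 0.3849]  H_jac=[0.8926 0.4509]  S=[0.7404]  K=[0.5449; 0.2704]  nu=[-5.4498]  x^+=[0.4040, 0.2306]  P^+=[0.2171 -0.0793; -0.0793 0.3308]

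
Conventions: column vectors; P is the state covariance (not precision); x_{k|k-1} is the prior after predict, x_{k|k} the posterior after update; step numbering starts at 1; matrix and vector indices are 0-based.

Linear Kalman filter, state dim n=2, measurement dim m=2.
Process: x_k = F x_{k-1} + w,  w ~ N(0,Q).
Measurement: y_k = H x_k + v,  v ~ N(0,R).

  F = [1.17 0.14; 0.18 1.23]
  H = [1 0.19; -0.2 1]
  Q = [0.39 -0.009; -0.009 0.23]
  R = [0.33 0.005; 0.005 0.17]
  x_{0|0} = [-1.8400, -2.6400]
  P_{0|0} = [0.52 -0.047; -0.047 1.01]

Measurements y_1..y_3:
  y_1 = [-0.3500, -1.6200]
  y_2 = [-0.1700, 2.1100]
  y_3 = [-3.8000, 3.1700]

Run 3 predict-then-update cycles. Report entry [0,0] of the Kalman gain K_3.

K[0,0] = 0.6681

step 1: x^-=[-2.5224, -3.5784]  P^-=[1.1062 0.2056; 0.2056 1.7541]  S=[1.5777 0.3148; 0.3148 1.8861]  K=[0.7527 -0.1339; 0.1659 0.8805]  nu=[2.8523, 1.4539]  x^+=[-0.5703, -1.8251]  P^+=[0.2421 0.0294; 0.0294 0.1564]
step 2: x^-=[-0.9228, -2.3475]  P^-=[0.7341 0.1120; 0.1120 0.4875]  S=[1.1243 0.0585; 0.0585 0.6421]  K=[0.6779 -0.1161; 0.1450 0.7112]  nu=[1.1988, 4.2730]  x^+=[-0.6059, 0.8650]  P^+=[0.2180 0.0273; 0.0273 0.1271]
step 3: x^-=[-0.5879, 0.9549]  P^-=[0.6998 0.0987; 0.0987 0.4414]  S=[1.0832 0.0438; 0.0438 0.5999]  K=[0.6681 -0.1176; 0.1405 0.6926]  nu=[-3.3936, 2.0975]  x^+=[-3.1018, 1.9309]  P^+=[0.2149 0.0263; 0.0263 0.1237]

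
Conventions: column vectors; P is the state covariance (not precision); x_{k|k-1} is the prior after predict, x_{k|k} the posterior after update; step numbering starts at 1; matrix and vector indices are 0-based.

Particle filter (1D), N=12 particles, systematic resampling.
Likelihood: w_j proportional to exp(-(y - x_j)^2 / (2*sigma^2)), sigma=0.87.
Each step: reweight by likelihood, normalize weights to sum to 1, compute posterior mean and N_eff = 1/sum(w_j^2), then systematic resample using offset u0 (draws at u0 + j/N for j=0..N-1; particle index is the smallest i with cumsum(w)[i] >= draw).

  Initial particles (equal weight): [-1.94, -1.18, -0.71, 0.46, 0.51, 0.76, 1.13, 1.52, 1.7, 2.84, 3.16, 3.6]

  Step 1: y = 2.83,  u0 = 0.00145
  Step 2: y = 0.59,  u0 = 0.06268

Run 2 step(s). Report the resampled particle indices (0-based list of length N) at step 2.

resampled_idx = [0, 0, 0, 0, 1, 1, 1, 2, 2, 3, 3, 6]

step 1: w=[0.0000, 0.0000, 0.0001, 0.0068, 0.0079, 0.0163, 0.0410, 0.0889, 0.1189, 0.2763, 0.2571, 0.1868]  mean=2.6726  Neff=4.9643  idx=[3, 7, 8, 8, 9, 9, 9, 10, 10, 10, 11, 11]
step 2: w=[0.3820, 0.2181, 0.1712, 0.1712, 0.0136, 0.0136, 0.0136, 0.0049, 0.0049, 0.0049, 0.0010, 0.0010]  mean=1.2590  Neff=3.9573  idx=[0, 0, 0, 0, 1, 1, 1, 2, 2, 3, 3, 6]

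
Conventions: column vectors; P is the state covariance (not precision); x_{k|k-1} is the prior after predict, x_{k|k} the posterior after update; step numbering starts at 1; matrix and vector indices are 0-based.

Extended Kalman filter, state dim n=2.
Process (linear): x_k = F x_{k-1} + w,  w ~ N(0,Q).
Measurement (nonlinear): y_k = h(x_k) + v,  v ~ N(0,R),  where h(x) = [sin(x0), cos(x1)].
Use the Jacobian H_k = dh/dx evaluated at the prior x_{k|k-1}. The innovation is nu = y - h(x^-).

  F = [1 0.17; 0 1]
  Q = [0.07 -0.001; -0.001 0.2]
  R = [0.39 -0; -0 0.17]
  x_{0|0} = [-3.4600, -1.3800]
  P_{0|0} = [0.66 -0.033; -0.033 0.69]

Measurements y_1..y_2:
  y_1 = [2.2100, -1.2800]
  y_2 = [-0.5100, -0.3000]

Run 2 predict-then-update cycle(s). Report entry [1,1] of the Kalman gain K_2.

step 1: x^-=[-3.6946, -1.3800]  P^-=[0.7387 0.0833; 0.0833 0.8900]  H_jac=[-0.8509 0.0000; 0.0000 0.9819]  S=[0.9249 -0.0696; -0.0696 1.0280]  K=[-0.6771 0.0337; -0.0127 0.8492]  nu=[1.6848, -1.4696]  x^+=[-4.8849, -2.6495]  P^+=[0.3103 0.0058; 0.0058 0.1470]
step 2: x^-=[-5.3353, -2.6495]  P^-=[0.3866 0.0298; 0.0298 0.3470]  H_jac=[0.5834 0.0000; 0.0000 0.4725]  S=[0.5216 0.0082; 0.0082 0.2475]  K=[0.4317 0.0426; 0.0229 0.6618]  nu=[-1.3222, 0.5813]  x^+=[-5.8814, -2.2951]  P^+=[0.2886 0.0153; 0.0153 0.2381]

K[1,1] = 0.6618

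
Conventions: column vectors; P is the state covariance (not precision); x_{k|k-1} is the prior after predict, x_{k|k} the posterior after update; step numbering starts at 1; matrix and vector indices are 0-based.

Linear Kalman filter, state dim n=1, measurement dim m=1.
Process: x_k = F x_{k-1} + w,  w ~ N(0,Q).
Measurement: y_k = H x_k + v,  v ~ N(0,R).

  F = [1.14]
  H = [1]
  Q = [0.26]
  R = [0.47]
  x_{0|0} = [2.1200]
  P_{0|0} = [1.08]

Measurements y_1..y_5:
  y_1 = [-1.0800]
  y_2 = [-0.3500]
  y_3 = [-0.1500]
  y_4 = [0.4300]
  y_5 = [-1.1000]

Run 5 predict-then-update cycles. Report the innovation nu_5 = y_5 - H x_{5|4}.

step 1: x^-=[2.4168]  P^-=[1.6636]  S=[2.1336]  K=[0.7797]  nu=[-3.4968]  x^+=[-0.3097]  P^+=[0.3665]
step 2: x^-=[-0.3531]  P^-=[0.7363]  S=[1.2063]  K=[0.6104]  nu=[0.0031]  x^+=[-0.3512]  P^+=[0.2869]
step 3: x^-=[-0.4004]  P^-=[0.6328]  S=[1.1028]  K=[0.5738]  nu=[0.2504]  x^+=[-0.2567]  P^+=[0.2697]
step 4: x^-=[-0.2926]  P^-=[0.6105]  S=[1.0805]  K=[0.5650]  nu=[0.7226]  x^+=[0.1157]  P^+=[0.2656]
step 5: x^-=[0.1319]  P^-=[0.6051]  S=[1.0751]  K=[0.5628]  nu=[-1.2319]  x^+=[-0.5615]  P^+=[0.2645]

innov = [-1.2319]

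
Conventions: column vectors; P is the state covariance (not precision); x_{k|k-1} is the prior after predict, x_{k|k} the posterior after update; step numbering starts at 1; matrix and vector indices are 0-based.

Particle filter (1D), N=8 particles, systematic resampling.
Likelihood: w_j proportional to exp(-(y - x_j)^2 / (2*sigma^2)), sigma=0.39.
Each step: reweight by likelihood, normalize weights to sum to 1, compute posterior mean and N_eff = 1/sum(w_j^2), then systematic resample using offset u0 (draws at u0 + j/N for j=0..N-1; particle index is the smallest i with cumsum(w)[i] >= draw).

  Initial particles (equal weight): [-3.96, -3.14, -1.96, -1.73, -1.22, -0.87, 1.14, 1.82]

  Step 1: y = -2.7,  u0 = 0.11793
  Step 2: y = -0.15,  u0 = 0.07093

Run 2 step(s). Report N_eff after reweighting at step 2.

step 1: w=[0.0073, 0.7094, 0.2216, 0.0608, 0.0010, 0.0000, 0.0000, 0.0000]  mean=-2.7968  Neff=1.7985  idx=[1, 1, 1, 1, 1, 2, 2, 3]
step 2: w=[0.0000, 0.0000, 0.0000, 0.0000, 0.0000, 0.0668, 0.0668, 0.8665]  mean=-1.7607  Neff=1.3164  idx=[6, 7, 7, 7, 7, 7, 7, 7]

N_eff = 1.3164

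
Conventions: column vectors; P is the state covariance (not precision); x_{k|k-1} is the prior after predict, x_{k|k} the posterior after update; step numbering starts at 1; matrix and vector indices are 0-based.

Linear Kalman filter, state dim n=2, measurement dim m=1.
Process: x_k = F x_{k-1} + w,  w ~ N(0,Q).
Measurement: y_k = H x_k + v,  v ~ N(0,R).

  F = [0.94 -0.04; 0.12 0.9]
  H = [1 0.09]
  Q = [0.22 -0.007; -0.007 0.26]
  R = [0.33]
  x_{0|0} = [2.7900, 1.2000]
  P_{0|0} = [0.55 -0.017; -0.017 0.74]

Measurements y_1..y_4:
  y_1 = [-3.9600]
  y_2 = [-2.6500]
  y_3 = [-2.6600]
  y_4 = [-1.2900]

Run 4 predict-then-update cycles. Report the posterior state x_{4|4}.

x_post = [-1.7565, -0.1631]

step 1: x^-=[2.5746, 1.4148]  P^-=[0.7084 0.0141; 0.0141 0.8636]  S=[1.0480]  K=[0.6772; 0.0876]  nu=[-6.6619]  x^+=[-1.9370, 0.8311]  P^+=[0.2278 -0.0481; -0.0481 0.8556]
step 2: x^-=[-1.8540, 0.5155]  P^-=[0.4263 -0.0526; -0.0526 0.9459]  S=[0.7545]  K=[0.5587; 0.0432]  nu=[-0.8424]  x^+=[-2.3247, 0.4791]  P^+=[0.1907 -0.0708; -0.0708 0.9445]
step 3: x^-=[-2.2044, 0.1523]  P^-=[0.3954 -0.0790; -0.0790 1.0125]  S=[0.7194]  K=[0.5397; 0.0168]  nu=[-0.4693]  x^+=[-2.4577, 0.1444]  P^+=[0.1858 -0.0855; -0.0855 1.0123]
step 4: x^-=[-2.3160, -0.1650]  P^-=[0.3922 -0.0944; -0.0944 1.0642]  S=[0.7139]  K=[0.5376; 0.0019]  nu=[1.0408]  x^+=[-1.7565, -0.1631]  P^+=[0.1860 -0.0952; -0.0952 1.0642]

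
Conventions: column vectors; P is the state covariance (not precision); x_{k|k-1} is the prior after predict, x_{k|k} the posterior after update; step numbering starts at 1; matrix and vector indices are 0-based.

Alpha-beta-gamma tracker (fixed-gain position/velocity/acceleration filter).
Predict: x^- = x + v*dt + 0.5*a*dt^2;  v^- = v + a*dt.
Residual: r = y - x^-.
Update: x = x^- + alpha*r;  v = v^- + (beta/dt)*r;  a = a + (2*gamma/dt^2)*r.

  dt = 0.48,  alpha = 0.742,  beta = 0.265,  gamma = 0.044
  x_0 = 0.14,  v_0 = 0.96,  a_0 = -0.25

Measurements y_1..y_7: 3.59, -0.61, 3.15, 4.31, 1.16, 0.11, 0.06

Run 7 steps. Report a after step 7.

a_post = -1.5801

step 1: x_pred=0.5720  r=3.0180  x^+=2.8114  v^+=2.5062  a^+=0.9027
step 2: x_pred=4.1183  r=-4.7283  x^+=0.6099  v^+=0.3291  a^+=-0.9032
step 3: x_pred=0.6638  r=2.4862  x^+=2.5086  v^+=1.2681  a^+=0.0463
step 4: x_pred=3.1226  r=1.1874  x^+=4.0036  v^+=1.9459  a^+=0.4999
step 5: x_pred=4.9953  r=-3.8353  x^+=2.1495  v^+=0.0684  a^+=-0.9650
step 6: x_pred=2.0712  r=-1.9612  x^+=0.6160  v^+=-1.4775  a^+=-1.7140
step 7: x_pred=-0.2907  r=0.3507  x^+=-0.0305  v^+=-2.1066  a^+=-1.5801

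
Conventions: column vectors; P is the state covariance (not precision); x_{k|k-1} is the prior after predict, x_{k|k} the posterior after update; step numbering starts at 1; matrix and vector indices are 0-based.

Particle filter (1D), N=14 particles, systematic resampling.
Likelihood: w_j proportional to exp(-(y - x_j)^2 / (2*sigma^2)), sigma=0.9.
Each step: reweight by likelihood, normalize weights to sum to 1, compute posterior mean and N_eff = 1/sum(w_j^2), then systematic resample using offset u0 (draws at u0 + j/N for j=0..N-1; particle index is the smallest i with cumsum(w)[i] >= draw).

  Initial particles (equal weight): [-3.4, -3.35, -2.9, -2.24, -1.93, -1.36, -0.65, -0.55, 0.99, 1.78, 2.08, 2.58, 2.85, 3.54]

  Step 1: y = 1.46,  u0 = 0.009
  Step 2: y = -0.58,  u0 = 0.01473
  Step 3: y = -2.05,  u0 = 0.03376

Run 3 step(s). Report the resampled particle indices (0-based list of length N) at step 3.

resampled_idx = [0, 0, 1, 1, 2, 3, 3, 4, 4, 5, 6, 6, 7, 7]

step 1: w=[0.0000, 0.0000, 0.0000, 0.0001, 0.0002, 0.0021, 0.0178, 0.0230, 0.2431, 0.2616, 0.2198, 0.1285, 0.0845, 0.0193]  mean=1.7765  Neff=4.9821  idx=[6, 8, 8, 8, 9, 9, 9, 9, 10, 10, 10, 11, 11, 12]
step 2: w=[0.5467, 0.1198, 0.1198, 0.1198, 0.0176, 0.0176, 0.0176, 0.0176, 0.0070, 0.0070, 0.0070, 0.0012, 0.0012, 0.0004]  mean=0.1762  Neff=2.9128  idx=[0, 0, 0, 0, 0, 0, 0, 0, 1, 1, 2, 3, 3, 6]
step 3: w=[0.1241, 0.1241, 0.1241, 0.1241, 0.1241, 0.1241, 0.1241, 0.1241, 0.0014, 0.0014, 0.0014, 0.0014, 0.0014, 0.0000]  mean=-0.6385  Neff=8.1122  idx=[0, 0, 1, 1, 2, 3, 3, 4, 4, 5, 6, 6, 7, 7]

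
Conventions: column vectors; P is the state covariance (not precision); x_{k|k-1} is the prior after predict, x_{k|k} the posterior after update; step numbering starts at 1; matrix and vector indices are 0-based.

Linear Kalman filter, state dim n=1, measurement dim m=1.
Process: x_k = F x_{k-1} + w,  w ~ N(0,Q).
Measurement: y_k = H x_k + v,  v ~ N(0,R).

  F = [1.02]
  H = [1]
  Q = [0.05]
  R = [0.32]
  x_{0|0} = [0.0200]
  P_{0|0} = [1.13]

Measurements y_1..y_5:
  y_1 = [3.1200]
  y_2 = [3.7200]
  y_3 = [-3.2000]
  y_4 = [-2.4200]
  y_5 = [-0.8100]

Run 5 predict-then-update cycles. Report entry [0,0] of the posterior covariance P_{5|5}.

P_post[0,0] = 0.1116

step 1: x^-=[0.0204]  P^-=[1.2257]  S=[1.5457]  K=[0.7930]  nu=[3.0996]  x^+=[2.4783]  P^+=[0.2537]
step 2: x^-=[2.5278]  P^-=[0.3140]  S=[0.6340]  K=[0.4953]  nu=[1.1922]  x^+=[3.1183]  P^+=[0.1585]
step 3: x^-=[3.1806]  P^-=[0.2149]  S=[0.5349]  K=[0.4017]  nu=[-6.3806]  x^+=[0.6173]  P^+=[0.1286]
step 4: x^-=[0.6296]  P^-=[0.1838]  S=[0.5038]  K=[0.3648]  nu=[-3.0496]  x^+=[-0.4828]  P^+=[0.1167]
step 5: x^-=[-0.4924]  P^-=[0.1714]  S=[0.4914]  K=[0.3489]  nu=[-0.3176]  x^+=[-0.6032]  P^+=[0.1116]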